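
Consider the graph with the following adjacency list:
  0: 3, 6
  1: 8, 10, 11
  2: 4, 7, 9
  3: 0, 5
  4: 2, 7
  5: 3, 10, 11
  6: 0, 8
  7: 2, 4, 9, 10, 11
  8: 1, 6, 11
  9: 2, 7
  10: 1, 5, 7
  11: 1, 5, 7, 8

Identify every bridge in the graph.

none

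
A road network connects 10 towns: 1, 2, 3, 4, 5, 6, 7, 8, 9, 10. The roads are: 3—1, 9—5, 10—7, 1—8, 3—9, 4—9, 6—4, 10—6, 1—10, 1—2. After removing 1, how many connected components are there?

3

With 1 gone, the remaining components are: {2}; {8}; {3, 4, 5, 6, 7, 9, 10}.
That is 3 components.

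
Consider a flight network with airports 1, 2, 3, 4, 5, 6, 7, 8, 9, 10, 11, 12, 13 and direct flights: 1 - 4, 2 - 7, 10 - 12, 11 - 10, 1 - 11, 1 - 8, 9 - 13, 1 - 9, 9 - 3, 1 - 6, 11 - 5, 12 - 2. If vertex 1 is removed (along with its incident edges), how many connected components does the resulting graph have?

With 1 gone, the remaining components are: {4}; {6}; {8}; {3, 9, 13}; {2, 5, 7, 10, 11, 12}.
That is 5 components.

5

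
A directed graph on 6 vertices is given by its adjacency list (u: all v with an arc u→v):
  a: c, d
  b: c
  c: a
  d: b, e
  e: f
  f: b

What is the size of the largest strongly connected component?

6

{a, b, c, d, e, f} are all mutually reachable — one SCC of size 6.
The largest has 6 vertices.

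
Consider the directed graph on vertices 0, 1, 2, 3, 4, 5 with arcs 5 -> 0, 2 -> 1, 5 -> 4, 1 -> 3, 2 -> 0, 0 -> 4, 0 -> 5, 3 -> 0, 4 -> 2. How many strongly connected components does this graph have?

{0, 1, 2, 3, 4, 5} are all mutually reachable — one SCC of size 6.
That gives 1 strongly connected component.

1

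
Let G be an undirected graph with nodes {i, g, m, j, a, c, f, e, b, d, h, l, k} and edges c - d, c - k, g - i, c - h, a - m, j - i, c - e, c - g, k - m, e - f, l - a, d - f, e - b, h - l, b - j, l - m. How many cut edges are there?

The edges on the cycle l-a-m-l are not bridges since each lies on that cycle.
Every edge lies on some cycle, so there are no bridges.

0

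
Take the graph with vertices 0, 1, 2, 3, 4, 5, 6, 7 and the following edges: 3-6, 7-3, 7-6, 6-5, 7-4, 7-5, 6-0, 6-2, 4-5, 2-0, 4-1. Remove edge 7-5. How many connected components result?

7 and 5 are still connected via 7-4-5, so the component count stays at 1.

1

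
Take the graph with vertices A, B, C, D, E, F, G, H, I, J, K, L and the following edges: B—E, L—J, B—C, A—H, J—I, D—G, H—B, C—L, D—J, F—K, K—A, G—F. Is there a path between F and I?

Yes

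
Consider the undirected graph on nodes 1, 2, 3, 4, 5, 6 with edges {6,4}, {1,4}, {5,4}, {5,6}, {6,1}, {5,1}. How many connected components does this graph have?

3

2 is isolated — a component by itself.
3 is isolated — a component by itself.
Starting from 1 we can reach 1, 4, 5, 6. That is one component of size 4.
Total: 3 components.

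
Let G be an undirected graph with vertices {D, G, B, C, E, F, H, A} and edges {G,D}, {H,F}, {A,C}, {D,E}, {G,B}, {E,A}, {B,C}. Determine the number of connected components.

2

Starting from F we can reach F, H. That is one component of size 2.
Starting from A we can reach A, B, C, D, E, G. That is one component of size 6.
Total: 2 components.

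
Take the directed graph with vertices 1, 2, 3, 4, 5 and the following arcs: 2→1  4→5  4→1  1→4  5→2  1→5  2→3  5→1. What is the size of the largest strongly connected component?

4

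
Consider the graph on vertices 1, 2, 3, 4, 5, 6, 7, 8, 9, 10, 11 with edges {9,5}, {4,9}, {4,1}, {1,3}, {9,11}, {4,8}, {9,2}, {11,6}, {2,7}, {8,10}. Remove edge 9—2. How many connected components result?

2

Before removal there is 1 component.
9—2 is a bridge — removing it separates 9's side from 2's side.
After removal: 2 components.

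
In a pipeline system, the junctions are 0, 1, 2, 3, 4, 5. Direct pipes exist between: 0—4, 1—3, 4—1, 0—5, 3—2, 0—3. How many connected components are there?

1

Starting from 0 we can reach 0, 1, 2, 3, 4, 5. That is one component of size 6.
Total: 1 component.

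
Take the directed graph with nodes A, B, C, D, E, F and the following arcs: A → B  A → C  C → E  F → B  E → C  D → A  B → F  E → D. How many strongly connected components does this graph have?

2

{A, C, D, E} are all mutually reachable — one SCC of size 4.
{B, F} are all mutually reachable — one SCC of size 2.
That gives 2 strongly connected components.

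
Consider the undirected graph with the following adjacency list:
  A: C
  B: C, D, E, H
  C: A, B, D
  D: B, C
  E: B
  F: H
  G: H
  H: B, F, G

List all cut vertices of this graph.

Removing B increases the component count from 1 to 3, so B is a cut vertex.
Removing C increases the component count from 1 to 2, so C is a cut vertex.
Removing H increases the component count from 1 to 3, so H is a cut vertex.
By contrast removing G leaves 1 component; it is not a cut vertex. No other vertex is a cut vertex either.

B, C, H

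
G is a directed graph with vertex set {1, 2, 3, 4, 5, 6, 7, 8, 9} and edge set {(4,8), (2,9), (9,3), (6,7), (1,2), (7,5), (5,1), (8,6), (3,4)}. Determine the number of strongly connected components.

1

{1, 2, 3, 4, 5, 6, 7, 8, 9} are all mutually reachable — one SCC of size 9.
That gives 1 strongly connected component.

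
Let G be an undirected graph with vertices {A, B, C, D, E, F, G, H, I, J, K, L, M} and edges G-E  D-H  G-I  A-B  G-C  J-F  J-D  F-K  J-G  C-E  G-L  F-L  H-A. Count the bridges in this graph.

6

The edges on the cycle G-C-E-G are not bridges since each lies on that cycle.
But removing J-D disconnects J from D; removing D-H disconnects D from H; removing A-H disconnects A from H; removing I-G disconnects I from G — these are bridges.
In total 6 edges are bridges.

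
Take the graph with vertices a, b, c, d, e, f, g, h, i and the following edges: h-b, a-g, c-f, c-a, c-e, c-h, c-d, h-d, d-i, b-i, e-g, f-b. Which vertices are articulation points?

Removing c increases the component count from 1 to 2, so c is a cut vertex.
By contrast removing d leaves 1 component; it is not a cut vertex. No other vertex is a cut vertex either.

c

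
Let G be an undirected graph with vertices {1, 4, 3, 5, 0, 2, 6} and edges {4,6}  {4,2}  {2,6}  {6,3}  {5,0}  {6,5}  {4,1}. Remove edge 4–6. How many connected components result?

4 and 6 are still connected via 4-2-6, so the component count stays at 1.

1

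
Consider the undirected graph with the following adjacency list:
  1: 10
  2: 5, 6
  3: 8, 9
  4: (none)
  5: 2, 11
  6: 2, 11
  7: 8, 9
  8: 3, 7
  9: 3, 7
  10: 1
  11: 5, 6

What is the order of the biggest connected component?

4 is isolated — a component by itself.
Starting from 1 we can reach 1, 10. That is one component of size 2.
Starting from 3 we can reach 3, 7, 8, 9. That is one component of size 4.
Starting from 2 we can reach 2, 5, 6, 11. That is one component of size 4.
The largest has 4 vertices.

4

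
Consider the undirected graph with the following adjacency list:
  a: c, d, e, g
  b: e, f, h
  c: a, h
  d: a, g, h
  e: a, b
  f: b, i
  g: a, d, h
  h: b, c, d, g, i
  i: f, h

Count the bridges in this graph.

0

The edges on the cycle d-h-c-a-d are not bridges since each lies on that cycle.
Every edge lies on some cycle, so there are no bridges.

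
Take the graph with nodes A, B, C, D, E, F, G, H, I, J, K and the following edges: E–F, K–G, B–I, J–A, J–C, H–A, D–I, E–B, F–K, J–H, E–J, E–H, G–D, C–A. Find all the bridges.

none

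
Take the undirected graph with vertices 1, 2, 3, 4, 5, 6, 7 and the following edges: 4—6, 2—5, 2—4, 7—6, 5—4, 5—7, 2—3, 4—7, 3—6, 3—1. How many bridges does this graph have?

1

The edges on the cycle 2-3-6-7-5-2 are not bridges since each lies on that cycle.
But removing 1—3 disconnects 1 from 3 — this is a bridge.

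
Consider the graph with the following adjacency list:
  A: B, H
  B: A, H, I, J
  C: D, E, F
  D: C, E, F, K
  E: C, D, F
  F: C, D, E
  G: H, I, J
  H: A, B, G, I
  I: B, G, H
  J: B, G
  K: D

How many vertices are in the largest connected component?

6

Starting from C we can reach C, D, E, F, K. That is one component of size 5.
Starting from A we can reach A, B, G, H, I, J. That is one component of size 6.
The largest has 6 vertices.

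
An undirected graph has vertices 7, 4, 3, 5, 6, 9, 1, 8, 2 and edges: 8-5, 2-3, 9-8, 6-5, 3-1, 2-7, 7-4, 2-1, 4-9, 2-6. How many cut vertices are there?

1

Removing 2 increases the component count from 1 to 2, so 2 is a cut vertex.
By contrast removing 1 leaves 1 component; it is not a cut vertex. No other vertex is a cut vertex either.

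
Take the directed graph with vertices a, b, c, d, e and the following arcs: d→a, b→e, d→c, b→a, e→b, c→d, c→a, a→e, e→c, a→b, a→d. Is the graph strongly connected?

Yes

From a we can reach every vertex (a, b, c, d, e), and every vertex can reach a (a, b, c, d, e). So the whole graph is one strongly connected component.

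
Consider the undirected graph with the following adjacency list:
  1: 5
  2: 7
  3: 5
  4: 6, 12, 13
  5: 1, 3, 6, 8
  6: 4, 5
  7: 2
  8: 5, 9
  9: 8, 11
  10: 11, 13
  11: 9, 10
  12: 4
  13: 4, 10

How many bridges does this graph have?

The edges on the cycle 10-13-4-6-5-8-9-11-10 are not bridges since each lies on that cycle.
But removing 3-5 disconnects 3 from 5; removing 7-2 disconnects 7 from 2; removing 4-12 disconnects 4 from 12; removing 1-5 disconnects 1 from 5 — these are bridges.
That makes 4 bridges.

4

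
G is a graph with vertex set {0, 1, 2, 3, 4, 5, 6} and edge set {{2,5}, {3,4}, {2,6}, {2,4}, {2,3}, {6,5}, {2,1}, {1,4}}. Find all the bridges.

The edges on the cycle 2-6-5-2 are not bridges since each lies on that cycle.
Every edge lies on some cycle, so there are no bridges.

none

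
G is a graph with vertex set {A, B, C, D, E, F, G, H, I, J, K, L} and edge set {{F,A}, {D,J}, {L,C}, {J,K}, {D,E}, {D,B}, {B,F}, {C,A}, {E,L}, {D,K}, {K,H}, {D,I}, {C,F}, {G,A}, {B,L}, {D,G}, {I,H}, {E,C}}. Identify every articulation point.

Removing D increases the component count from 1 to 2, so D is a cut vertex.
By contrast removing L leaves 1 component; it is not a cut vertex. No other vertex is a cut vertex either.

D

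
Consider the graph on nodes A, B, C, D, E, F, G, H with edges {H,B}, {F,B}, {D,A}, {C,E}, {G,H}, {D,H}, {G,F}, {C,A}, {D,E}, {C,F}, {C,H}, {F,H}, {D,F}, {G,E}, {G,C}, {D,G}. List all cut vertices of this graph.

none

Removing E, for instance, still leaves 1 component. No single vertex removal increases the component count — the graph has no articulation points.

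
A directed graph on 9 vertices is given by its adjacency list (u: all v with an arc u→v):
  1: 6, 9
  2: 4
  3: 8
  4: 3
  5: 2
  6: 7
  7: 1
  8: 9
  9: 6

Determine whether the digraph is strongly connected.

There is no directed path from 9 to 5, so the graph is not strongly connected.

No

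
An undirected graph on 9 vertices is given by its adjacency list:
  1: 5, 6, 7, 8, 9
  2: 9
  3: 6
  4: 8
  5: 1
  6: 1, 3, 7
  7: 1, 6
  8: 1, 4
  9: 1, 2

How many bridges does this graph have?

The edges on the cycle 1-6-7-1 are not bridges since each lies on that cycle.
But removing 8-4 disconnects 8 from 4; removing 1-5 disconnects 1 from 5; removing 6-3 disconnects 6 from 3; removing 1-8 disconnects 1 from 8 — these are bridges.
In total 6 edges are bridges.

6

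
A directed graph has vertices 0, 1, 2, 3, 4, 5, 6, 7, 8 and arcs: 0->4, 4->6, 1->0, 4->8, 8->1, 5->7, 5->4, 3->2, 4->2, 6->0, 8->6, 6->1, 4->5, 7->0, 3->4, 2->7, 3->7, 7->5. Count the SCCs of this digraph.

{0, 1, 2, 4, 5, 6, 7, 8} are all mutually reachable — one SCC of size 8.
{3} is an SCC by itself.
That gives 2 strongly connected components.

2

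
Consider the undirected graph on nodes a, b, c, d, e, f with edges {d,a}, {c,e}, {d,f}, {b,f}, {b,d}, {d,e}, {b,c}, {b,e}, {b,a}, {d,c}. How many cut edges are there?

0

The edges on the cycle b-d-f-b are not bridges since each lies on that cycle.
Every edge lies on some cycle, so there are no bridges.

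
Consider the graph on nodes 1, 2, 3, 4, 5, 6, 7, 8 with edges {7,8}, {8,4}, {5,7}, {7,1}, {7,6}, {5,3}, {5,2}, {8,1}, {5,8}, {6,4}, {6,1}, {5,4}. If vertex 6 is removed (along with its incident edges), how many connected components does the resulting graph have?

With 6 gone, the remaining components are: {1, 2, 3, 4, 5, 7, 8}.
That is 1 component.

1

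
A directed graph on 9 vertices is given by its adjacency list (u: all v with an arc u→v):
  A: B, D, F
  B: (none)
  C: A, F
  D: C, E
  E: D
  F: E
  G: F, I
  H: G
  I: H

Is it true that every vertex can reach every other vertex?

No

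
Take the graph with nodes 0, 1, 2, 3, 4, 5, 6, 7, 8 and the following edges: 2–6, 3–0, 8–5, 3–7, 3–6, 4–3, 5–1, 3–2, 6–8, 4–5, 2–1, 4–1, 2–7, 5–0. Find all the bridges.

none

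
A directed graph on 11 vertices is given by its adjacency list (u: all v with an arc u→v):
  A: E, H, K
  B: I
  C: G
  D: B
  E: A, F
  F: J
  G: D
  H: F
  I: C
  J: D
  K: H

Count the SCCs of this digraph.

{B, C, D, G, I} are all mutually reachable — one SCC of size 5.
{A, E} are all mutually reachable — one SCC of size 2.
{F} is an SCC by itself.
{K} is an SCC by itself.
{H} is an SCC by itself.
(and 1 more singleton SCC)
That gives 6 strongly connected components.

6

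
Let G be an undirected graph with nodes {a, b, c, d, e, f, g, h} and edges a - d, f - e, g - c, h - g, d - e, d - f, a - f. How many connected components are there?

b is isolated — a component by itself.
Starting from c we can reach c, g, h. That is one component of size 3.
Starting from a we can reach a, d, e, f. That is one component of size 4.
Total: 3 components.

3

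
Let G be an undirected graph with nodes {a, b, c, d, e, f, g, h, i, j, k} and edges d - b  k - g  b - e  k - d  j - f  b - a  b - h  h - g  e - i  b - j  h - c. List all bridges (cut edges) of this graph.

The edges on the cycle k-d-b-h-g-k are not bridges since each lies on that cycle.
But removing a - b disconnects a from b; removing h - c disconnects h from c; removing b - e disconnects b from e; removing i - e disconnects i from e — these are bridges.
In total 6 edges are bridges.

a-b, b-e, b-j, c-h, e-i, f-j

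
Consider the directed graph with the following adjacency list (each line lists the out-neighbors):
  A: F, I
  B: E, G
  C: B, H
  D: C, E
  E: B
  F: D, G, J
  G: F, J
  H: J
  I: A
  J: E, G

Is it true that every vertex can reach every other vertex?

No

There is no directed path from G to I, so the graph is not strongly connected.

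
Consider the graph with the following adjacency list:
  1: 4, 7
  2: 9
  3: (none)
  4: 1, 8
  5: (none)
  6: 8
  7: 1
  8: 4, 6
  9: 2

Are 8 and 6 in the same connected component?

Yes

From 8 we can reach 1, 4, 6, 7, 8, which includes 6.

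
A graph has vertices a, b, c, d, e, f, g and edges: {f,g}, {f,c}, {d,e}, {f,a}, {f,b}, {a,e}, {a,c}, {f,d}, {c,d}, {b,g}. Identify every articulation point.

Removing f increases the component count from 1 to 2, so f is a cut vertex.
By contrast removing a leaves 1 component; it is not a cut vertex. No other vertex is a cut vertex either.

f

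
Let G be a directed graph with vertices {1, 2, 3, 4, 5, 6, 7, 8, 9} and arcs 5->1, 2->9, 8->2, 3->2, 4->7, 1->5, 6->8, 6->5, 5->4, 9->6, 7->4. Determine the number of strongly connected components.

4

{2, 6, 8, 9} are all mutually reachable — one SCC of size 4.
{1, 5} are all mutually reachable — one SCC of size 2.
{4, 7} are all mutually reachable — one SCC of size 2.
{3} is an SCC by itself.
That gives 4 strongly connected components.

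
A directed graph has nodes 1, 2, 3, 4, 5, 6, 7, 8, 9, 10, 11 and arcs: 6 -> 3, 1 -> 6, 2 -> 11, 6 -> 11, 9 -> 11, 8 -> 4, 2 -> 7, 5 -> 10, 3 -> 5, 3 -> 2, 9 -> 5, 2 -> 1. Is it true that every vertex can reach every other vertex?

There is no directed path from 9 to 3, so the graph is not strongly connected.

No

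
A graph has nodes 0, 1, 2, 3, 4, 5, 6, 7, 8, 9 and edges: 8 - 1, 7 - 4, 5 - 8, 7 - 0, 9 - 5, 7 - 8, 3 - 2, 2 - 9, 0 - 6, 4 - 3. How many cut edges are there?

3

The edges on the cycle 7-4-3-2-9-5-8-7 are not bridges since each lies on that cycle.
But removing 7 - 0 disconnects 7 from 0; removing 1 - 8 disconnects 1 from 8; removing 6 - 0 disconnects 6 from 0 — these are bridges.
That makes 3 bridges.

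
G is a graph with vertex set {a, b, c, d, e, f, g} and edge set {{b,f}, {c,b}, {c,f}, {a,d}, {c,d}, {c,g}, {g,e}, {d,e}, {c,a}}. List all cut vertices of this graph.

c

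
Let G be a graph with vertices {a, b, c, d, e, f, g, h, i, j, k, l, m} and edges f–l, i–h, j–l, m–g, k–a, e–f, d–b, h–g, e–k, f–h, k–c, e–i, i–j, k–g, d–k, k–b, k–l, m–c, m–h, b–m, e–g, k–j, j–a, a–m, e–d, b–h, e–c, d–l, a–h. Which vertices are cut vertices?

Removing k, for instance, still leaves 1 component. No single vertex removal increases the component count — the graph has no articulation points.

none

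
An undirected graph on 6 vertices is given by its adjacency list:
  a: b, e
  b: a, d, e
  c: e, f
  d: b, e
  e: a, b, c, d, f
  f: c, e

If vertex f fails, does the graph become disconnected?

Deleting f leaves 1 component (was 1) (its neighbors c, e remain connected to each other), so f is not a cut vertex.

No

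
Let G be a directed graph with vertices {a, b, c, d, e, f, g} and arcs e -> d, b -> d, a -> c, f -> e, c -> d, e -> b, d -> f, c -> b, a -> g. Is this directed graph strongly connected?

No

There is no directed path from e to c, so the graph is not strongly connected.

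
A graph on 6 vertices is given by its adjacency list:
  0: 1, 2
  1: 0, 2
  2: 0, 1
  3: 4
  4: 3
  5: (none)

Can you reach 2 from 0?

From 0 we can reach 0, 1, 2, which includes 2.

Yes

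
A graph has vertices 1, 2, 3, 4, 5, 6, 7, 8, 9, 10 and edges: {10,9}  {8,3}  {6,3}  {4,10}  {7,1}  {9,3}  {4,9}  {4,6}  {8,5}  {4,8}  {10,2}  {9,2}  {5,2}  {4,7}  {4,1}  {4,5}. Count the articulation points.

1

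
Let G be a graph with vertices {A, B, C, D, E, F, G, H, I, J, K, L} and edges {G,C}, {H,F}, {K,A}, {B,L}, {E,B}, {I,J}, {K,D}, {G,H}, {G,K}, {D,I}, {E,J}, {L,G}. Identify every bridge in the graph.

The edges on the cycle E-B-L-G-K-D-I-J-E are not bridges since each lies on that cycle.
But removing A–K disconnects A from K; removing C–G disconnects C from G; removing H–F disconnects H from F; removing H–G disconnects H from G — these are bridges.

A-K, C-G, F-H, G-H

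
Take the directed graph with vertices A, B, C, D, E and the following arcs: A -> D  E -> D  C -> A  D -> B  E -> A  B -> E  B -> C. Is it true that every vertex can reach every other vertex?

Yes

From B we can reach every vertex (A, B, C, D, E), and every vertex can reach B (A, B, C, D, E). So the whole graph is one strongly connected component.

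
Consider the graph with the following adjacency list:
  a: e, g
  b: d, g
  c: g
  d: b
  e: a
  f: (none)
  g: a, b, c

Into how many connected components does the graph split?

f is isolated — a component by itself.
Starting from a we can reach a, b, c, d, e, g. That is one component of size 6.
Total: 2 components.

2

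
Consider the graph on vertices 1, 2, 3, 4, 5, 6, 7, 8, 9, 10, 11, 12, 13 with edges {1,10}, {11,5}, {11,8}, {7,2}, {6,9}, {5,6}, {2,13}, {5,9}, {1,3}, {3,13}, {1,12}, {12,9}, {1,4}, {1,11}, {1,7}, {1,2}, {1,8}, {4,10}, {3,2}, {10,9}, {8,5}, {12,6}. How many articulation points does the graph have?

1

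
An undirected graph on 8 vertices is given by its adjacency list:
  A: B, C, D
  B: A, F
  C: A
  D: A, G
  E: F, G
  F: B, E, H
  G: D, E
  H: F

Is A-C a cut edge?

Yes

Removing A-C leaves no path between A and C: the component count goes from 1 to 2. So it is a bridge.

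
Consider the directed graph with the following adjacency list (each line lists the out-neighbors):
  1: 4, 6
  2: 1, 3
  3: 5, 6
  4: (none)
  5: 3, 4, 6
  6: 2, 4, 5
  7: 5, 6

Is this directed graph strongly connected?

No

There is no directed path from 6 to 7, so the graph is not strongly connected.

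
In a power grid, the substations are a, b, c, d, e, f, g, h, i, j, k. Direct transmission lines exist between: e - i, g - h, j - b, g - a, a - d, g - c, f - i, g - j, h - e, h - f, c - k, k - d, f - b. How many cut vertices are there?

1

Removing g increases the component count from 1 to 2, so g is a cut vertex.
By contrast removing h leaves 1 component; it is not a cut vertex. No other vertex is a cut vertex either.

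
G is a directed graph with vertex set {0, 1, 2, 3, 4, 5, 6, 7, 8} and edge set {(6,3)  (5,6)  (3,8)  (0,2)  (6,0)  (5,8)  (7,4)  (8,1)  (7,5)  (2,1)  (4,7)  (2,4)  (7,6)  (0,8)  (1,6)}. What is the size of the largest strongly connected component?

9

{0, 1, 2, 3, 4, 5, 6, 7, 8} are all mutually reachable — one SCC of size 9.
The largest has 9 vertices.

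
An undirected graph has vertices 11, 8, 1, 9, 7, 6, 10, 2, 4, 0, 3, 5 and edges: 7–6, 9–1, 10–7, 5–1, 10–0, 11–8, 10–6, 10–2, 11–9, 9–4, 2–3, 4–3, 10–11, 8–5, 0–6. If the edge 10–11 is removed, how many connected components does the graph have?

1

10 and 11 are still connected via 10-2-3-4-9-11, so the component count stays at 1.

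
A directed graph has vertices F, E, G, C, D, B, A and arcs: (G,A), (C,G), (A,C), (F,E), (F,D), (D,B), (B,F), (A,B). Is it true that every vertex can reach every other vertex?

No

There is no directed path from E to A, so the graph is not strongly connected.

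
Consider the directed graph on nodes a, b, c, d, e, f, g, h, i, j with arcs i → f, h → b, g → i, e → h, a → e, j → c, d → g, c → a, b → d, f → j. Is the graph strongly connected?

From j we can reach every vertex (a, b, c, d, e, f, g, h, i, j), and every vertex can reach j (a, b, c, d, e, f, g, h, i, j). So the whole graph is one strongly connected component.

Yes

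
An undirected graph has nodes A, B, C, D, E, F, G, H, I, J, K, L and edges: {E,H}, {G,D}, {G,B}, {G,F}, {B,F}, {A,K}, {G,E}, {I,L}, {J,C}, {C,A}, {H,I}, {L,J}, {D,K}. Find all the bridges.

none

The edges on the cycle G-B-F-G are not bridges since each lies on that cycle.
Every edge lies on some cycle, so there are no bridges.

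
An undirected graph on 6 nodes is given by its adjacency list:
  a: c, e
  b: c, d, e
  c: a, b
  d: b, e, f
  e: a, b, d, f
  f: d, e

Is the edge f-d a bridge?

After removing f-d, the path f-e-d still connects them, so the edge is not a bridge.

No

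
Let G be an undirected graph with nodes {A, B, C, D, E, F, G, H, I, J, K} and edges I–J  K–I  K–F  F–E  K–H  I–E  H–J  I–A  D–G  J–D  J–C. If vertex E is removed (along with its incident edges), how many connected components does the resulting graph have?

2

With E gone, the remaining components are: {B}; {A, C, D, F, G, H, I, J, K}.
That is 2 components.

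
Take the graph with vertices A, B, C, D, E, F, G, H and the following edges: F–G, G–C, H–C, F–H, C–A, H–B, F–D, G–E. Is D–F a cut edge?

Removing D–F leaves no path between D and F: the component count goes from 1 to 2. So it is a bridge.

Yes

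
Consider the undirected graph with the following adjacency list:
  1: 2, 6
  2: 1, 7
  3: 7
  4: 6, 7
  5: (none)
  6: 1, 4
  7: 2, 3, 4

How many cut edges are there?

The edges on the cycle 4-7-2-1-6-4 are not bridges since each lies on that cycle.
But removing 7-3 disconnects 7 from 3 — this is a bridge.

1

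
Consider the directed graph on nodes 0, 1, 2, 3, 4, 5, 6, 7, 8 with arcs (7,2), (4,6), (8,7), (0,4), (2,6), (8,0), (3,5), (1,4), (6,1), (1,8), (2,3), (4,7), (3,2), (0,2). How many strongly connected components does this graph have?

{0, 1, 2, 3, 4, 6, 7, 8} are all mutually reachable — one SCC of size 8.
{5} is an SCC by itself.
That gives 2 strongly connected components.

2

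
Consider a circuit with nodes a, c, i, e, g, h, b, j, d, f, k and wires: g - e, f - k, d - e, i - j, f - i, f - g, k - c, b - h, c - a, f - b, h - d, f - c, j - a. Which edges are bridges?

The edges on the cycle f-i-j-a-c-f are not bridges since each lies on that cycle.
Every edge lies on some cycle, so there are no bridges.

none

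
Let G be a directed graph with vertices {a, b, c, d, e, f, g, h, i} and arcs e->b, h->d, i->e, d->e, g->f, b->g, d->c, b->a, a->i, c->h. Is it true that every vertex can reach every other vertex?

There is no directed path from f to c, so the graph is not strongly connected.

No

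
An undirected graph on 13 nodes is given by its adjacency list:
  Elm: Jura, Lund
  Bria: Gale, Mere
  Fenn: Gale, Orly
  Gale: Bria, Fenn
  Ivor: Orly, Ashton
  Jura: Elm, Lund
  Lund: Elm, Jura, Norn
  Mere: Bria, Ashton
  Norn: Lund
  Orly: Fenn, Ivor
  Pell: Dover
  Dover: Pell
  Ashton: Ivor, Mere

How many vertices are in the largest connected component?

7

Starting from Pell we can reach Pell, Dover. That is one component of size 2.
Starting from Elm we can reach Elm, Jura, Lund, Norn. That is one component of size 4.
Starting from Bria we can reach Bria, Fenn, Gale, Ivor, Mere, Orly, Ashton. That is one component of size 7.
The largest has 7 vertices.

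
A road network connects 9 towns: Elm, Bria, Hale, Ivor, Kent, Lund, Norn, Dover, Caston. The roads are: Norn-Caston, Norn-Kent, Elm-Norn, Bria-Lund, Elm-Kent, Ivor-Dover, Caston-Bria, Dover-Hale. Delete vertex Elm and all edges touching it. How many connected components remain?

2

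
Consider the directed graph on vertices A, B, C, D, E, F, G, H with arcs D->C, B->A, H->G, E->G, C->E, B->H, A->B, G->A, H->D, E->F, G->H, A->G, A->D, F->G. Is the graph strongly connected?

Yes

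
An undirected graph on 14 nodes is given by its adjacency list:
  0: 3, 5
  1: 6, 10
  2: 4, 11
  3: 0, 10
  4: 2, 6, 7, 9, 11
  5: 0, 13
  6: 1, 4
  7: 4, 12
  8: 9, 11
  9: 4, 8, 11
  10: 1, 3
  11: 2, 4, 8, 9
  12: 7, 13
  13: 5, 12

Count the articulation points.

1

Removing 4 increases the component count from 1 to 2, so 4 is a cut vertex.
By contrast removing 12 leaves 1 component; it is not a cut vertex. No other vertex is a cut vertex either.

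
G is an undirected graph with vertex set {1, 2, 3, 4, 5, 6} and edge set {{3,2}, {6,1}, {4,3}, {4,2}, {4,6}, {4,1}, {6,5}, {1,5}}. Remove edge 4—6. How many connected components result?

4 and 6 are still connected via 4-1-6, so the component count stays at 1.

1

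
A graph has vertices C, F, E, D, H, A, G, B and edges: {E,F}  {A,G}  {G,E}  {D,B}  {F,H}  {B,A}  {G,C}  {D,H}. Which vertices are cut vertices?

Removing G increases the component count from 1 to 2, so G is a cut vertex.
By contrast removing F leaves 1 component; it is not a cut vertex. No other vertex is a cut vertex either.

G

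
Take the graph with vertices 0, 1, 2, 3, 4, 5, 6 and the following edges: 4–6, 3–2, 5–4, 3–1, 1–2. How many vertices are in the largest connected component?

3

0 is isolated — a component by itself.
Starting from 1 we can reach 1, 2, 3. That is one component of size 3.
Starting from 4 we can reach 4, 5, 6. That is one component of size 3.
The largest has 3 vertices.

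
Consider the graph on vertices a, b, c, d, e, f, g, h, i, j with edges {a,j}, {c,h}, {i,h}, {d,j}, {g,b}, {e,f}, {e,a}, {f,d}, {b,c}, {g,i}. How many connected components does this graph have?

Starting from b we can reach b, c, g, h, i. That is one component of size 5.
Starting from a we can reach a, d, e, f, j. That is one component of size 5.
Total: 2 components.

2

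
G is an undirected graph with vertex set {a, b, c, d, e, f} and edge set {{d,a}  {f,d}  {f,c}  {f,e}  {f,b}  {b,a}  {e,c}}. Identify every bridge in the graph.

The edges on the cycle f-e-c-f are not bridges since each lies on that cycle.
Every edge lies on some cycle, so there are no bridges.

none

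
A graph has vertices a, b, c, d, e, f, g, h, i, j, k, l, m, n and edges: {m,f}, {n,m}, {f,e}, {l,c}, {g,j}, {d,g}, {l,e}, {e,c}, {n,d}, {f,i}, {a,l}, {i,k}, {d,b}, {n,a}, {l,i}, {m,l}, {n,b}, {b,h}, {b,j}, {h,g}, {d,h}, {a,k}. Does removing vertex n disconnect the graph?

Deleting n raises the number of components from 1 to 2, so n is a cut vertex.

Yes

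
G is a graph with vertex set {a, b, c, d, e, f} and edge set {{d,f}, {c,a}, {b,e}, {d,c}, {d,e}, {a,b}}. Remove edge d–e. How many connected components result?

d and e are still connected via d-c-a-b-e, so the component count stays at 1.

1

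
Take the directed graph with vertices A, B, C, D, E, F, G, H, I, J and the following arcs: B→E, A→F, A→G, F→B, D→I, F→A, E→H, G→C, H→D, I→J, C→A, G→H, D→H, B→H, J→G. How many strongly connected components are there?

1

{A, B, C, D, E, F, G, H, I, J} are all mutually reachable — one SCC of size 10.
That gives 1 strongly connected component.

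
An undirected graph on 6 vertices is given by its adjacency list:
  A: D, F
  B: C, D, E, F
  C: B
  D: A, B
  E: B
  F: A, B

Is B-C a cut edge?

Removing B-C leaves no path between B and C: the component count goes from 1 to 2. So it is a bridge.

Yes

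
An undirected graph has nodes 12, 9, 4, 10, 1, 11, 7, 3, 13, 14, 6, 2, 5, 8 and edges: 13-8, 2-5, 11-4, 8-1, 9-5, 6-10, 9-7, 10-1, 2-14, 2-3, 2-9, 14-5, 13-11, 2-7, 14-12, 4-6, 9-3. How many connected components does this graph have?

2

Starting from 2 we can reach 2, 3, 5, 7, 9, 12, 14. That is one component of size 7.
Starting from 1 we can reach 1, 4, 6, 8, 10, 11, 13. That is one component of size 7.
Total: 2 components.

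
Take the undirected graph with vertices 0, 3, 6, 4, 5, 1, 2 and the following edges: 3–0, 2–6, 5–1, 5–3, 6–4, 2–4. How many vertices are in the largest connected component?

Starting from 2 we can reach 2, 4, 6. That is one component of size 3.
Starting from 0 we can reach 0, 1, 3, 5. That is one component of size 4.
The largest has 4 vertices.

4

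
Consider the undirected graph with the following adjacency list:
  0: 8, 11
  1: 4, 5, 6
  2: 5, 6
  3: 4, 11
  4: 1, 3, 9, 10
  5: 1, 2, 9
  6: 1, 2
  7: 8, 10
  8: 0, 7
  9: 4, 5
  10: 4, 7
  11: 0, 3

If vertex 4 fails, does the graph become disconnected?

Yes

Deleting 4 raises the number of components from 1 to 2, so 4 is a cut vertex.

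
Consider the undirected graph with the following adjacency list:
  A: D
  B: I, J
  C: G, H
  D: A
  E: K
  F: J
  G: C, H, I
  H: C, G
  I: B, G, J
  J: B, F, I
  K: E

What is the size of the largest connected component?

Starting from A we can reach A, D. That is one component of size 2.
Starting from E we can reach E, K. That is one component of size 2.
Starting from B we can reach B, C, F, G, H, I, J. That is one component of size 7.
The largest has 7 vertices.

7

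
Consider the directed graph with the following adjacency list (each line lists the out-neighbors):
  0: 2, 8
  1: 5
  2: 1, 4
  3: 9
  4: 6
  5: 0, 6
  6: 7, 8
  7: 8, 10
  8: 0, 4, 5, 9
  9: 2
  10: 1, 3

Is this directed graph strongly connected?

Yes

From 5 we can reach every vertex (0, 1, 2, 3, 4, 5, 6, 7, 8, 9, 10), and every vertex can reach 5 (0, 1, 2, 3, 4, 5, 6, 7, 8, 9, 10). So the whole graph is one strongly connected component.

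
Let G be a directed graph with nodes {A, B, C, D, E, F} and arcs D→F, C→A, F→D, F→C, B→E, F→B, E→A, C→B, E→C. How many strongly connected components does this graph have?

3

{B, C, E} are all mutually reachable — one SCC of size 3.
{D, F} are all mutually reachable — one SCC of size 2.
{A} is an SCC by itself.
That gives 3 strongly connected components.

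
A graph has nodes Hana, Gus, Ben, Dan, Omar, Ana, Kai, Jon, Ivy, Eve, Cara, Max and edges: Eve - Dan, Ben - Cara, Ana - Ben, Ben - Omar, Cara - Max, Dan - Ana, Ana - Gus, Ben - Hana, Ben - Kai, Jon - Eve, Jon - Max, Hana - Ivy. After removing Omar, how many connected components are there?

1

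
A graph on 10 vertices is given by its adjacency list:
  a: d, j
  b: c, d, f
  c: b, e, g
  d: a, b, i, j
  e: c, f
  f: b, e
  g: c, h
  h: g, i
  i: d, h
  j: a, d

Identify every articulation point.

Removing d increases the component count from 1 to 2, so d is a cut vertex.
By contrast removing c leaves 1 component; it is not a cut vertex. No other vertex is a cut vertex either.

d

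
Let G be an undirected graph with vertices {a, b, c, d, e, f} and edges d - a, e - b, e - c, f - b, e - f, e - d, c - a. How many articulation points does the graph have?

1

Removing e increases the component count from 1 to 2, so e is a cut vertex.
By contrast removing d leaves 1 component; it is not a cut vertex. No other vertex is a cut vertex either.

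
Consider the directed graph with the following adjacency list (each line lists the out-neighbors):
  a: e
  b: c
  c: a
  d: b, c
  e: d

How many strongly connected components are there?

{a, b, c, d, e} are all mutually reachable — one SCC of size 5.
That gives 1 strongly connected component.

1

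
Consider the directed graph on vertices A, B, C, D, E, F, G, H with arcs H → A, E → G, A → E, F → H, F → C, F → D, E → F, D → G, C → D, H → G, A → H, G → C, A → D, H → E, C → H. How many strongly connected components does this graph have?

2

{A, C, D, E, F, G, H} are all mutually reachable — one SCC of size 7.
{B} is an SCC by itself.
That gives 2 strongly connected components.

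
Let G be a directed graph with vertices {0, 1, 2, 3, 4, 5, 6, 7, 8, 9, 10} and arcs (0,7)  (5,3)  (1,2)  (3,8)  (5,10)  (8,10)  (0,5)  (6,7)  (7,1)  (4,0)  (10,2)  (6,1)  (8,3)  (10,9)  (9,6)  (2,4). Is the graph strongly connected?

From 4 we can reach every vertex (0, 1, 2, 3, 4, 5, 6, 7, 8, 9, 10), and every vertex can reach 4 (0, 1, 2, 3, 4, 5, 6, 7, 8, 9, 10). So the whole graph is one strongly connected component.

Yes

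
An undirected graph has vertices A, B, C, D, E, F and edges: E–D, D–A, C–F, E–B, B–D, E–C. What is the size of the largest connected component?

6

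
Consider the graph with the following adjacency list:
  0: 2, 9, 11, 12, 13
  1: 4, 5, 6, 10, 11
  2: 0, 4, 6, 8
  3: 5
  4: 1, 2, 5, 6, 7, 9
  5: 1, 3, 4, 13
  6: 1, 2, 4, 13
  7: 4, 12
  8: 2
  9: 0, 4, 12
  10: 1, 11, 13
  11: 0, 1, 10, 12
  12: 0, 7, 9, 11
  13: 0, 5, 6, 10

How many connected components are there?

1

Starting from 0 we can reach 0, 1, 2, 3, 4, 5, 6, 7, 8, 9, 10, 11, 12, 13. That is one component of size 14.
Total: 1 component.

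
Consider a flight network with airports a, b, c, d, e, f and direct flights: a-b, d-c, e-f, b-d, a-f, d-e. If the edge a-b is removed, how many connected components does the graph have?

1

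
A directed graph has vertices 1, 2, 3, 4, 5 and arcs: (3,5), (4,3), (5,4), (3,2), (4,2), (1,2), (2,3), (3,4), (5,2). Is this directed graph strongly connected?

No

There is no directed path from 2 to 1, so the graph is not strongly connected.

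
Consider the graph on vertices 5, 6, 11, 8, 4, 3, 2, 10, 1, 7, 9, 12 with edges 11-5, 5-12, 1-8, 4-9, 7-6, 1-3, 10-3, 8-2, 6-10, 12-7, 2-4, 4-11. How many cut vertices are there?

Removing 4 increases the component count from 1 to 2, so 4 is a cut vertex.
By contrast removing 1 leaves 1 component; it is not a cut vertex. No other vertex is a cut vertex either.

1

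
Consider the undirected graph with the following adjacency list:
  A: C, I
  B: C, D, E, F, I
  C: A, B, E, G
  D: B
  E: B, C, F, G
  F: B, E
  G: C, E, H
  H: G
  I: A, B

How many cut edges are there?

2

The edges on the cycle B-C-A-I-B are not bridges since each lies on that cycle.
But removing B-D disconnects B from D; removing G-H disconnects G from H — these are bridges.
That makes 2 bridges.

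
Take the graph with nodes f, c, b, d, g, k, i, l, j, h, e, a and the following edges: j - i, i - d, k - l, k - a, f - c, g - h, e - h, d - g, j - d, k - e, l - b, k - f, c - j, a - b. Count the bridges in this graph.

0

The edges on the cycle k-l-b-a-k are not bridges since each lies on that cycle.
Every edge lies on some cycle, so there are no bridges.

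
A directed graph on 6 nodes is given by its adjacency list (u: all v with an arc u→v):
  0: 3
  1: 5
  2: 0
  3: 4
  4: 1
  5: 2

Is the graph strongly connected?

From 3 we can reach every vertex (0, 1, 2, 3, 4, 5), and every vertex can reach 3 (0, 1, 2, 3, 4, 5). So the whole graph is one strongly connected component.

Yes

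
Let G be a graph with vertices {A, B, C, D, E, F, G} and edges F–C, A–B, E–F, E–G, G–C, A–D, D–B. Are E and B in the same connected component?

No

The component containing E is {C, E, F, G}, and B is not in it.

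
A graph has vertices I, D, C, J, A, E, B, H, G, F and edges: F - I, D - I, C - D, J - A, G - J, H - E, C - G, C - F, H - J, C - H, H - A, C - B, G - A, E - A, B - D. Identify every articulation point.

Removing C increases the component count from 1 to 2, so C is a cut vertex.
By contrast removing G leaves 1 component; it is not a cut vertex. No other vertex is a cut vertex either.

C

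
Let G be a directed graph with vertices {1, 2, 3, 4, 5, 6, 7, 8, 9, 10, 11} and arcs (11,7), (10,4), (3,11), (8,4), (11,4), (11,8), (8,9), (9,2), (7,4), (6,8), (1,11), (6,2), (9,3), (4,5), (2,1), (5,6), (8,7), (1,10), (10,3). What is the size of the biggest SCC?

{1, 2, 3, 4, 5, 6, 7, 8, 9, 10, 11} are all mutually reachable — one SCC of size 11.
The largest has 11 vertices.

11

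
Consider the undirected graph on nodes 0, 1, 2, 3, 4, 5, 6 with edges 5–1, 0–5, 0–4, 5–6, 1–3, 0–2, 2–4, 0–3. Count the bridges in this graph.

The edges on the cycle 0-5-1-3-0 are not bridges since each lies on that cycle.
But removing 5–6 disconnects 5 from 6 — this is a bridge.

1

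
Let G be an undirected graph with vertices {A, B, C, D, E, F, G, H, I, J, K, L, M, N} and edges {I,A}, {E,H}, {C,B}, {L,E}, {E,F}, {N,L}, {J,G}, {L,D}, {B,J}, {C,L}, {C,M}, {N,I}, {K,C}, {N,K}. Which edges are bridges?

The edges on the cycle N-K-C-L-N are not bridges since each lies on that cycle.
But removing L–E disconnects L from E; removing B–C disconnects B from C; removing B–J disconnects B from J; removing N–I disconnects N from I — these are bridges.
In total 10 edges are bridges.

A-I, B-C, B-J, C-M, D-L, E-F, E-H, E-L, G-J, I-N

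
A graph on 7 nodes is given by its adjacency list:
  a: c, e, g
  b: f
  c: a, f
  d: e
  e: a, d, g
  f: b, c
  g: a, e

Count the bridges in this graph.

4

The edges on the cycle g-e-a-g are not bridges since each lies on that cycle.
But removing c-f disconnects c from f; removing f-b disconnects f from b; removing e-d disconnects e from d; removing a-c disconnects a from c — these are bridges.
That makes 4 bridges.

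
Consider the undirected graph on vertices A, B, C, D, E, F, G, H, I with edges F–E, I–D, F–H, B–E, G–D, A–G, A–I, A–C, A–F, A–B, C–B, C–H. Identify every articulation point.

A

Removing A increases the component count from 1 to 2, so A is a cut vertex.
By contrast removing C leaves 1 component; it is not a cut vertex. No other vertex is a cut vertex either.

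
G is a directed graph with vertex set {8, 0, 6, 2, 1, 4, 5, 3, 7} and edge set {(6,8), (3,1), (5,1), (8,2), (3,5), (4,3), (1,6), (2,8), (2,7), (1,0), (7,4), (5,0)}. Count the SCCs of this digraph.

{1, 2, 3, 4, 5, 6, 7, 8} are all mutually reachable — one SCC of size 8.
{0} is an SCC by itself.
That gives 2 strongly connected components.

2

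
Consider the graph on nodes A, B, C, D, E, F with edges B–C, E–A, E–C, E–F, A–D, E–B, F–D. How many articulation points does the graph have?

Removing E increases the component count from 1 to 2, so E is a cut vertex.
By contrast removing B leaves 1 component; it is not a cut vertex. No other vertex is a cut vertex either.

1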